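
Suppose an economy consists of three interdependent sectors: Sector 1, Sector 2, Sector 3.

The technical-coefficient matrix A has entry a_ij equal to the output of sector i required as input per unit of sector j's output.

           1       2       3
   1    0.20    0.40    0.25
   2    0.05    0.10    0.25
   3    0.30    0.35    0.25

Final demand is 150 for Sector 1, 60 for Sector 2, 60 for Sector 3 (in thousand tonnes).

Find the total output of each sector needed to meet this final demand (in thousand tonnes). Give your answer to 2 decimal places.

I − A =
  [   0.80    -0.40    -0.25]
  [  -0.05     0.90    -0.25]
  [  -0.30    -0.35     0.75]
Cofactors of I−A, C_ij = (−1)^(i+j)·(minor ij) (rows/columns in the sector order above):
  C_11 = (0.90)(0.75) − (-0.25)(-0.35) = 0.5875
  C_12 = −[(-0.05)(0.75) − (-0.25)(-0.30)] = 0.1125
  C_13 = (-0.05)(-0.35) − (0.90)(-0.30) = 0.2875
  C_21 = −[(-0.40)(0.75) − (-0.25)(-0.35)] = 0.3875
  C_22 = (0.80)(0.75) − (-0.25)(-0.30) = 0.5250
  C_23 = −[(0.80)(-0.35) − (-0.40)(-0.30)] = 0.4000
  C_31 = (-0.40)(-0.25) − (-0.25)(0.90) = 0.3250
  C_32 = −[(0.80)(-0.25) − (-0.25)(-0.05)] = 0.2125
  C_33 = (0.80)(0.90) − (-0.40)(-0.05) = 0.7000
det(I−A) = Σ_j (I−A)_1j·C_1j = (0.80)(0.5875) + (-0.40)(0.1125) + (-0.25)(0.2875) = 0.353125
adj(I−A) = Cᵀ =
  [ 0.5875   0.3875   0.3250]
  [ 0.1125   0.5250   0.2125]
  [ 0.2875   0.4000   0.7000]
(I − A)⁻¹ = adj(I−A) / det(I−A) ≈
  [   1.6637     1.0973     0.9204]
  [   0.3186     1.4867     0.6018]
  [   0.8142     1.1327     1.9823]
x = (I − A)⁻¹ d = adj(I−A)·d / det(I−A), with det(I−A) = 0.353125:
  x_1 = (0.5875·150 + 0.3875·60 + 0.3250·60) / 0.353125 = 130.875 / 0.353125 ≈ 370.62
  x_2 = (0.1125·150 + 0.5250·60 + 0.2125·60) / 0.353125 = 61.125 / 0.353125 ≈ 173.10
  x_3 = (0.2875·150 + 0.4000·60 + 0.7000·60) / 0.353125 = 109.125 / 0.353125 ≈ 309.03

x_1 = 370.62, x_2 = 173.10, x_3 = 309.03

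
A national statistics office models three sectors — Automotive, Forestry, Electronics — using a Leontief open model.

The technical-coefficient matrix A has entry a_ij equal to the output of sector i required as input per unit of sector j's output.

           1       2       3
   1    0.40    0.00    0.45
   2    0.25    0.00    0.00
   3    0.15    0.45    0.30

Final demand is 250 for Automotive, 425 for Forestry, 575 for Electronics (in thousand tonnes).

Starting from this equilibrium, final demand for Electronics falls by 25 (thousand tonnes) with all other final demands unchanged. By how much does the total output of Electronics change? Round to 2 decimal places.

I − A =
  [   0.60     0.00    -0.45]
  [  -0.25     1.00     0.00]
  [  -0.15    -0.45     0.70]
Cofactors of I−A, C_ij = (−1)^(i+j)·(minor ij) (rows/columns in the sector order above):
  C_11 = (1.00)(0.70) − (0.00)(-0.45) = 0.7000
  C_12 = −[(-0.25)(0.70) − (0.00)(-0.15)] = 0.1750
  C_13 = (-0.25)(-0.45) − (1.00)(-0.15) = 0.2625
  C_21 = −[(0.00)(0.70) − (-0.45)(-0.45)] = 0.2025
  C_22 = (0.60)(0.70) − (-0.45)(-0.15) = 0.3525
  C_23 = −[(0.60)(-0.45) − (0.00)(-0.15)] = 0.2700
  C_31 = (0.00)(0.00) − (-0.45)(1.00) = 0.4500
  C_32 = −[(0.60)(0.00) − (-0.45)(-0.25)] = 0.1125
  C_33 = (0.60)(1.00) − (0.00)(-0.25) = 0.6000
det(I−A) = Σ_j (I−A)_1j·C_1j = (0.60)(0.7000) + (0.00)(0.1750) + (-0.45)(0.2625) = 0.301875
adj(I−A) = Cᵀ =
  [ 0.7000   0.2025   0.4500]
  [ 0.1750   0.3525   0.1125]
  [ 0.2625   0.2700   0.6000]
(I − A)⁻¹ = adj(I−A) / det(I−A) ≈
  [   2.3188     0.6708     1.4907]
  [   0.5797     1.1677     0.3727]
  [   0.8696     0.8944     1.9876]
Δx = (I − A)⁻¹ Δd with Δd having -25 in the Electronics component and 0 elsewhere.
So Δx_3 = L_33 · (-25), where L_33 = adj(I−A)_33 / det(I−A) = 0.6000 / 0.301875.
Δx_3 = 0.6000 × (-25) / 0.301875 = -15.00 / 0.301875 ≈ -49.69.

Δx_3 = -49.69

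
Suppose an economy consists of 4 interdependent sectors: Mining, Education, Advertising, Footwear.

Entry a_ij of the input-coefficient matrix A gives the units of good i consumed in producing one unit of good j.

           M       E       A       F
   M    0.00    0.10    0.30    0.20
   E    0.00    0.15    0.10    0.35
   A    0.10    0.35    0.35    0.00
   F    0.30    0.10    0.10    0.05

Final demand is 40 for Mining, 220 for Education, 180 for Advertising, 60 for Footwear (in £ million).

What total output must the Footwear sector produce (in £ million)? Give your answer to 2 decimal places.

x_F = 262.86

I − A =
  [   1.00    -0.10    -0.30    -0.20]
  [   0.00     0.85    -0.10    -0.35]
  [  -0.10    -0.35     0.65     0.00]
  [  -0.30    -0.10    -0.10     0.95]
Compute the cofactors C_ij = (−1)^(i+j)·(3×3 minor ij) of I−A; the adjugate is their transpose:
adj(I−A) = Cᵀ =
  [ 0.456625   0.181500   0.263750   0.163000]
  [ 0.081250   0.548000   0.155500   0.219000]
  [ 0.114000   0.323000   0.711000   0.143000]
  [ 0.164750   0.149000   0.174500   0.491000]
det(I−A) = Σ_j (I−A)_1j·C_1j = (1.00)(0.456625) + (-0.10)(0.081250) + (-0.30)(0.114000) + (-0.20)(0.164750) = 0.38135
(I − A)⁻¹ = adj(I−A) / det(I−A) ≈
  [   1.1974     0.4759     0.6916     0.4274]
  [   0.2131     1.4370     0.4078     0.5743]
  [   0.2989     0.8470     1.8644     0.3750]
  [   0.4320     0.3907     0.4576     1.2875]
x = (I − A)⁻¹ d = adj(I−A)·d / det(I−A), with det(I−A) = 0.38135:
  x_M = (0.456625·40 + 0.181500·220 + 0.263750·180 + 0.163000·60) / 0.38135 = 115.45 / 0.38135 ≈ 302.74
  x_E = (0.081250·40 + 0.548000·220 + 0.155500·180 + 0.219000·60) / 0.38135 = 164.94 / 0.38135 ≈ 432.52
  x_A = (0.114000·40 + 0.323000·220 + 0.711000·180 + 0.143000·60) / 0.38135 = 212.18 / 0.38135 ≈ 556.39
  x_F = (0.164750·40 + 0.149000·220 + 0.174500·180 + 0.491000·60) / 0.38135 = 100.24 / 0.38135 ≈ 262.86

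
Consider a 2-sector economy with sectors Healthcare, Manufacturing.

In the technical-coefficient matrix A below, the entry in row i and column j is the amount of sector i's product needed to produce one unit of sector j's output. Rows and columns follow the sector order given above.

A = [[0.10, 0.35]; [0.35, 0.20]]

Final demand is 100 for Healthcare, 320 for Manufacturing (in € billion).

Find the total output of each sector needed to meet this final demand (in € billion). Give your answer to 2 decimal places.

x_H = 321.34, x_M = 540.59

I − A =
  [   0.90    -0.35]
  [  -0.35     0.80]
det(I−A) = (0.90)(0.80) − (-0.35)(-0.35) = 0.5975
adj(I−A) = [[0.80, 0.35], [0.35, 0.90]]
(I − A)⁻¹ = adj(I−A) / det(I−A) ≈
  [   1.3389     0.5858]
  [   0.5858     1.5063]
x = (I − A)⁻¹ d = adj(I−A)·d / det(I−A), with det(I−A) = 0.5975:
  x_H = (0.80·100 + 0.35·320) / 0.5975 = 192.00 / 0.5975 ≈ 321.34
  x_M = (0.35·100 + 0.90·320) / 0.5975 = 323.00 / 0.5975 ≈ 540.59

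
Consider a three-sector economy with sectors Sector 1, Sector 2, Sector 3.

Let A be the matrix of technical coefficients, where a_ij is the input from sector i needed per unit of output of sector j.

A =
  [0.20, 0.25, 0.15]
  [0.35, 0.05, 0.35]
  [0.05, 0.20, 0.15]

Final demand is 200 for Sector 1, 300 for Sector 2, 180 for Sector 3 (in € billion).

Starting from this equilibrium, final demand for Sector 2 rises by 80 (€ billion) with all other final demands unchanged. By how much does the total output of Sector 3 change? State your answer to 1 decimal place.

I − A =
  [   0.80    -0.25    -0.15]
  [  -0.35     0.95    -0.35]
  [  -0.05    -0.20     0.85]
Cofactors of I−A, C_ij = (−1)^(i+j)·(minor ij) (rows/columns in the sector order above):
  C_11 = (0.95)(0.85) − (-0.35)(-0.20) = 0.7375
  C_12 = −[(-0.35)(0.85) − (-0.35)(-0.05)] = 0.3150
  C_13 = (-0.35)(-0.20) − (0.95)(-0.05) = 0.1175
  C_21 = −[(-0.25)(0.85) − (-0.15)(-0.20)] = 0.2425
  C_22 = (0.80)(0.85) − (-0.15)(-0.05) = 0.6725
  C_23 = −[(0.80)(-0.20) − (-0.25)(-0.05)] = 0.1725
  C_31 = (-0.25)(-0.35) − (-0.15)(0.95) = 0.2300
  C_32 = −[(0.80)(-0.35) − (-0.15)(-0.35)] = 0.3325
  C_33 = (0.80)(0.95) − (-0.25)(-0.35) = 0.6725
det(I−A) = Σ_j (I−A)_1j·C_1j = (0.80)(0.7375) + (-0.25)(0.3150) + (-0.15)(0.1175) = 0.493625
adj(I−A) = Cᵀ =
  [ 0.7375   0.2425   0.2300]
  [ 0.3150   0.6725   0.3325]
  [ 0.1175   0.1725   0.6725]
(I − A)⁻¹ = adj(I−A) / det(I−A) ≈
  [   1.4940     0.4913     0.4659]
  [   0.6381     1.3624     0.6736]
  [   0.2380     0.3495     1.3624]
Δx = (I − A)⁻¹ Δd with Δd having +80 in the Sector 2 component and 0 elsewhere.
So Δx_3 = L_32 · (+80), where L_32 = adj(I−A)_32 / det(I−A) = 0.1725 / 0.493625.
Δx_3 = 0.1725 × (+80) / 0.493625 = 13.80 / 0.493625 ≈ 28.0.

Δx_3 = 28.0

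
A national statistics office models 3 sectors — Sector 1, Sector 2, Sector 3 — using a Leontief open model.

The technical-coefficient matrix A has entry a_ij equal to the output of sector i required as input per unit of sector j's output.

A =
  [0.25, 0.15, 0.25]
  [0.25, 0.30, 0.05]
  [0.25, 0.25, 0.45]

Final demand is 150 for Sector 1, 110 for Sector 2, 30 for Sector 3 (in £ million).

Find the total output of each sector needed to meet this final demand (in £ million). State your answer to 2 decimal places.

x_1 = 391.39, x_2 = 324.05, x_3 = 379.75

I − A =
  [   0.75    -0.15    -0.25]
  [  -0.25     0.70    -0.05]
  [  -0.25    -0.25     0.55]
Cofactors of I−A, C_ij = (−1)^(i+j)·(minor ij) (rows/columns in the sector order above):
  C_11 = (0.70)(0.55) − (-0.05)(-0.25) = 0.3725
  C_12 = −[(-0.25)(0.55) − (-0.05)(-0.25)] = 0.1500
  C_13 = (-0.25)(-0.25) − (0.70)(-0.25) = 0.2375
  C_21 = −[(-0.15)(0.55) − (-0.25)(-0.25)] = 0.1450
  C_22 = (0.75)(0.55) − (-0.25)(-0.25) = 0.3500
  C_23 = −[(0.75)(-0.25) − (-0.15)(-0.25)] = 0.2250
  C_31 = (-0.15)(-0.05) − (-0.25)(0.70) = 0.1825
  C_32 = −[(0.75)(-0.05) − (-0.25)(-0.25)] = 0.1000
  C_33 = (0.75)(0.70) − (-0.15)(-0.25) = 0.4875
det(I−A) = Σ_j (I−A)_1j·C_1j = (0.75)(0.3725) + (-0.15)(0.1500) + (-0.25)(0.2375) = 0.1975
adj(I−A) = Cᵀ =
  [ 0.3725   0.1450   0.1825]
  [ 0.1500   0.3500   0.1000]
  [ 0.2375   0.2250   0.4875]
(I − A)⁻¹ = adj(I−A) / det(I−A) ≈
  [   1.8861     0.7342     0.9241]
  [   0.7595     1.7722     0.5063]
  [   1.2025     1.1392     2.4684]
x = (I − A)⁻¹ d = adj(I−A)·d / det(I−A), with det(I−A) = 0.1975:
  x_1 = (0.3725·150 + 0.1450·110 + 0.1825·30) / 0.1975 = 77.30 / 0.1975 ≈ 391.39
  x_2 = (0.1500·150 + 0.3500·110 + 0.1000·30) / 0.1975 = 64.00 / 0.1975 ≈ 324.05
  x_3 = (0.2375·150 + 0.2250·110 + 0.4875·30) / 0.1975 = 75.00 / 0.1975 ≈ 379.75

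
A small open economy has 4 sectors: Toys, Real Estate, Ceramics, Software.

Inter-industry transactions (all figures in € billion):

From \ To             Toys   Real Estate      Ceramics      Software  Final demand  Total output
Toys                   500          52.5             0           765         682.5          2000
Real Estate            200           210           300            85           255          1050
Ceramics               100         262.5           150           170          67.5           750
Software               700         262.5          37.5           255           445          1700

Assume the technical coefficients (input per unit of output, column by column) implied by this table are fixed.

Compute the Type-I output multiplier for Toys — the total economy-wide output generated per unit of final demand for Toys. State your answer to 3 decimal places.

m_1 = 3.839

Technical coefficients a_ij = z_ij / X_j:
  a_11 = 500/2000 = 0.25, a_21 = 200/2000 = 0.10, a_31 = 100/2000 = 0.05, a_41 = 700/2000 = 0.35
  a_12 = 52.5/1050 = 0.05, a_22 = 210/1050 = 0.20, a_32 = 262.5/1050 = 0.25, a_42 = 262.5/1050 = 0.25
  a_13 = 0/750 = 0.00, a_23 = 300/750 = 0.40, a_33 = 150/750 = 0.20, a_43 = 37.5/750 = 0.05
  a_14 = 765/1700 = 0.45, a_24 = 85/1700 = 0.05, a_34 = 170/1700 = 0.10, a_44 = 255/1700 = 0.15
I − A =
  [   0.75    -0.05     0.00    -0.45]
  [  -0.10     0.80    -0.40    -0.05]
  [  -0.05    -0.25     0.80    -0.10]
  [  -0.35    -0.25    -0.05     0.85]
Compute the cofactors C_ij = (−1)^(i+j)·(3×3 minor ij) of I−A; the adjugate is their transpose:
adj(I−A) = Cᵀ =
  [ 0.434375   0.129375   0.080125   0.247000]
  [ 0.112625   0.379125   0.196125   0.105000]
  [ 0.089500   0.148250   0.358250   0.098250]
  [ 0.217250   0.173500   0.111750   0.400000]
det(I−A) = Σ_j (I−A)_1j·C_1j = (0.75)(0.434375) + (-0.05)(0.112625) + (0.00)(0.089500) + (-0.45)(0.217250) = 0.2223875
(I − A)⁻¹ = adj(I−A) / det(I−A) ≈
  [   1.9532     0.5818     0.3603     1.1107]
  [   0.5064     1.7048     0.8819     0.4721]
  [   0.4025     0.6666     1.6109     0.4418]
  [   0.9769     0.7802     0.5025     1.7987]
The output multiplier for sector j is the column-j sum of the Leontief inverse (I − A)⁻¹ = adj(I−A) / det(I−A).
Column 1 of adj(I−A): (0.434375, 0.112625, 0.089500, 0.217250); det(I−A) = 0.2223875.
m_1 = (0.434375 + 0.112625 + 0.089500 + 0.217250) / 0.2223875 = 0.85375 / 0.2223875 ≈ 3.839.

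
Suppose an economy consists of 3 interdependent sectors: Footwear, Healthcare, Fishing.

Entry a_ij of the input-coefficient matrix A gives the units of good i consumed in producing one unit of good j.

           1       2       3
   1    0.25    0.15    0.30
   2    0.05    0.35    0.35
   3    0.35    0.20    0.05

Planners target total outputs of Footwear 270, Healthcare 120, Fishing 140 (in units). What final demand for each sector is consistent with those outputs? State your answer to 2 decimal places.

I − A =
  [   0.75    -0.15    -0.30]
  [  -0.05     0.65    -0.35]
  [  -0.35    -0.20     0.95]
d = (I − A) x:
  d_1 = (+0.75)·270 + (-0.15)·120 + (-0.30)·140 = 142.50
  d_2 = (-0.05)·270 + (+0.65)·120 + (-0.35)·140 = 15.50
  d_3 = (-0.35)·270 + (-0.20)·120 + (+0.95)·140 = 14.50

d_1 = 142.50, d_2 = 15.50, d_3 = 14.50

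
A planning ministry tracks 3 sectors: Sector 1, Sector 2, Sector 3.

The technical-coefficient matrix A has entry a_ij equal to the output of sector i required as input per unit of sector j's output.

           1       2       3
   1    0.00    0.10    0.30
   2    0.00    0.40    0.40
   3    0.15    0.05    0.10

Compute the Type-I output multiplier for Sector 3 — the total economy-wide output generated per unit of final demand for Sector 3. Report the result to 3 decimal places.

I − A =
  [   1.00    -0.10    -0.30]
  [   0.00     0.60    -0.40]
  [  -0.15    -0.05     0.90]
Cofactors of I−A, C_ij = (−1)^(i+j)·(minor ij) (rows/columns in the sector order above):
  C_11 = (0.60)(0.90) − (-0.40)(-0.05) = 0.5200
  C_12 = −[(0.00)(0.90) − (-0.40)(-0.15)] = 0.0600
  C_13 = (0.00)(-0.05) − (0.60)(-0.15) = 0.0900
  C_21 = −[(-0.10)(0.90) − (-0.30)(-0.05)] = 0.1050
  C_22 = (1.00)(0.90) − (-0.30)(-0.15) = 0.8550
  C_23 = −[(1.00)(-0.05) − (-0.10)(-0.15)] = 0.0650
  C_31 = (-0.10)(-0.40) − (-0.30)(0.60) = 0.2200
  C_32 = −[(1.00)(-0.40) − (-0.30)(0.00)] = 0.4000
  C_33 = (1.00)(0.60) − (-0.10)(0.00) = 0.6000
det(I−A) = Σ_j (I−A)_1j·C_1j = (1.00)(0.5200) + (-0.10)(0.0600) + (-0.30)(0.0900) = 0.4870
adj(I−A) = Cᵀ =
  [ 0.5200   0.1050   0.2200]
  [ 0.0600   0.8550   0.4000]
  [ 0.0900   0.0650   0.6000]
(I − A)⁻¹ = adj(I−A) / det(I−A) ≈
  [   1.0678     0.2156     0.4517]
  [   0.1232     1.7556     0.8214]
  [   0.1848     0.1335     1.2320]
The output multiplier for sector j is the column-j sum of the Leontief inverse (I − A)⁻¹ = adj(I−A) / det(I−A).
Column 3 of adj(I−A): (0.2200, 0.4000, 0.6000); det(I−A) = 0.4870.
m_3 = (0.2200 + 0.4000 + 0.6000) / 0.4870 = 1.22 / 0.4870 ≈ 2.505.

m_3 = 2.505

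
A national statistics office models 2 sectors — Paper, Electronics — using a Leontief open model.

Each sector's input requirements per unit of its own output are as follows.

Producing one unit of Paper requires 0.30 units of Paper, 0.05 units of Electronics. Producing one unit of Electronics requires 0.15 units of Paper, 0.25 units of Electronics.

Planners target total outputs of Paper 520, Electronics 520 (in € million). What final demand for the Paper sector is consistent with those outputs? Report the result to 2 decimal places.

d_1 = 286.00

I − A =
  [   0.70    -0.15]
  [  -0.05     0.75]
d = (I − A) x:
  d_1 = (+0.70)·520 + (-0.15)·520 = 286.00
  d_2 = (-0.05)·520 + (+0.75)·520 = 364.00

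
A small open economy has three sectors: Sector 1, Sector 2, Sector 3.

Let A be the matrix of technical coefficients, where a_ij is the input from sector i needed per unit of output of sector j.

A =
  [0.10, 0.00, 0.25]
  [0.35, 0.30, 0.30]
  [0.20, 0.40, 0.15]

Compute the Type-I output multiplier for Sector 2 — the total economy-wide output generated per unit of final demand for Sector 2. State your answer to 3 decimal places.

I − A =
  [   0.90     0.00    -0.25]
  [  -0.35     0.70    -0.30]
  [  -0.20    -0.40     0.85]
Cofactors of I−A, C_ij = (−1)^(i+j)·(minor ij) (rows/columns in the sector order above):
  C_11 = (0.70)(0.85) − (-0.30)(-0.40) = 0.4750
  C_12 = −[(-0.35)(0.85) − (-0.30)(-0.20)] = 0.3575
  C_13 = (-0.35)(-0.40) − (0.70)(-0.20) = 0.2800
  C_21 = −[(0.00)(0.85) − (-0.25)(-0.40)] = 0.1000
  C_22 = (0.90)(0.85) − (-0.25)(-0.20) = 0.7150
  C_23 = −[(0.90)(-0.40) − (0.00)(-0.20)] = 0.3600
  C_31 = (0.00)(-0.30) − (-0.25)(0.70) = 0.1750
  C_32 = −[(0.90)(-0.30) − (-0.25)(-0.35)] = 0.3575
  C_33 = (0.90)(0.70) − (0.00)(-0.35) = 0.6300
det(I−A) = Σ_j (I−A)_1j·C_1j = (0.90)(0.4750) + (0.00)(0.3575) + (-0.25)(0.2800) = 0.3575
adj(I−A) = Cᵀ =
  [ 0.4750   0.1000   0.1750]
  [ 0.3575   0.7150   0.3575]
  [ 0.2800   0.3600   0.6300]
(I − A)⁻¹ = adj(I−A) / det(I−A) ≈
  [   1.3287     0.2797     0.4895]
  [   1.0000     2.0000     1.0000]
  [   0.7832     1.0070     1.7622]
The output multiplier for sector j is the column-j sum of the Leontief inverse (I − A)⁻¹ = adj(I−A) / det(I−A).
Column 2 of adj(I−A): (0.1000, 0.7150, 0.3600); det(I−A) = 0.3575.
m_2 = (0.1000 + 0.7150 + 0.3600) / 0.3575 = 1.175 / 0.3575 ≈ 3.287.

m_2 = 3.287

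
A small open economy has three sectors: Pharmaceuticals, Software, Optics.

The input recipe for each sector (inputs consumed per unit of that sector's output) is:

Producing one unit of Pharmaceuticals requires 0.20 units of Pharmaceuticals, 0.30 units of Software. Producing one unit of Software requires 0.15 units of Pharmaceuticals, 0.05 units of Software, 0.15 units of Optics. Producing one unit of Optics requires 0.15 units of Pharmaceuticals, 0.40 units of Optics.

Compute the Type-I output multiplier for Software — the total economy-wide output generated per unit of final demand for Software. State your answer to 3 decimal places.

m_2 = 1.687

I − A =
  [   0.80    -0.15    -0.15]
  [  -0.30     0.95     0.00]
  [   0.00    -0.15     0.60]
Cofactors of I−A, C_ij = (−1)^(i+j)·(minor ij) (rows/columns in the sector order above):
  C_11 = (0.95)(0.60) − (0.00)(-0.15) = 0.5700
  C_12 = −[(-0.30)(0.60) − (0.00)(0.00)] = 0.1800
  C_13 = (-0.30)(-0.15) − (0.95)(0.00) = 0.0450
  C_21 = −[(-0.15)(0.60) − (-0.15)(-0.15)] = 0.1125
  C_22 = (0.80)(0.60) − (-0.15)(0.00) = 0.4800
  C_23 = −[(0.80)(-0.15) − (-0.15)(0.00)] = 0.1200
  C_31 = (-0.15)(0.00) − (-0.15)(0.95) = 0.1425
  C_32 = −[(0.80)(0.00) − (-0.15)(-0.30)] = 0.0450
  C_33 = (0.80)(0.95) − (-0.15)(-0.30) = 0.7150
det(I−A) = Σ_j (I−A)_1j·C_1j = (0.80)(0.5700) + (-0.15)(0.1800) + (-0.15)(0.0450) = 0.42225
adj(I−A) = Cᵀ =
  [ 0.5700   0.1125   0.1425]
  [ 0.1800   0.4800   0.0450]
  [ 0.0450   0.1200   0.7150]
(I − A)⁻¹ = adj(I−A) / det(I−A) ≈
  [   1.3499     0.2664     0.3375]
  [   0.4263     1.1368     0.1066]
  [   0.1066     0.2842     1.6933]
The output multiplier for sector j is the column-j sum of the Leontief inverse (I − A)⁻¹ = adj(I−A) / det(I−A).
Column 2 of adj(I−A): (0.1125, 0.4800, 0.1200); det(I−A) = 0.42225.
m_2 = (0.1125 + 0.4800 + 0.1200) / 0.42225 = 0.7125 / 0.42225 ≈ 1.687.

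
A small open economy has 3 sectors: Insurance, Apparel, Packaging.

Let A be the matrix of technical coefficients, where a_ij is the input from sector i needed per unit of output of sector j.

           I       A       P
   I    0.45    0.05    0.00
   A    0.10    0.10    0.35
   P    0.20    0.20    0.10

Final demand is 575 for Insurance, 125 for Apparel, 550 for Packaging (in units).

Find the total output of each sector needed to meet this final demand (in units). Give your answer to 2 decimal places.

x_I = 1104.64, x_A = 651.00, x_P = 1001.25

I − A =
  [   0.55    -0.05     0.00]
  [  -0.10     0.90    -0.35]
  [  -0.20    -0.20     0.90]
Cofactors of I−A, C_ij = (−1)^(i+j)·(minor ij) (rows/columns in the sector order above):
  C_11 = (0.90)(0.90) − (-0.35)(-0.20) = 0.7400
  C_12 = −[(-0.10)(0.90) − (-0.35)(-0.20)] = 0.1600
  C_13 = (-0.10)(-0.20) − (0.90)(-0.20) = 0.2000
  C_21 = −[(-0.05)(0.90) − (0.00)(-0.20)] = 0.0450
  C_22 = (0.55)(0.90) − (0.00)(-0.20) = 0.4950
  C_23 = −[(0.55)(-0.20) − (-0.05)(-0.20)] = 0.1200
  C_31 = (-0.05)(-0.35) − (0.00)(0.90) = 0.0175
  C_32 = −[(0.55)(-0.35) − (0.00)(-0.10)] = 0.1925
  C_33 = (0.55)(0.90) − (-0.05)(-0.10) = 0.4900
det(I−A) = Σ_j (I−A)_1j·C_1j = (0.55)(0.7400) + (-0.05)(0.1600) + (0.00)(0.2000) = 0.3990
adj(I−A) = Cᵀ =
  [ 0.7400   0.0450   0.0175]
  [ 0.1600   0.4950   0.1925]
  [ 0.2000   0.1200   0.4900]
(I − A)⁻¹ = adj(I−A) / det(I−A) ≈
  [   1.8546     0.1128     0.0439]
  [   0.4010     1.2406     0.4825]
  [   0.5013     0.3008     1.2281]
x = (I − A)⁻¹ d = adj(I−A)·d / det(I−A), with det(I−A) = 0.3990:
  x_I = (0.7400·575 + 0.0450·125 + 0.0175·550) / 0.3990 = 440.75 / 0.3990 ≈ 1104.64
  x_A = (0.1600·575 + 0.4950·125 + 0.1925·550) / 0.3990 = 259.75 / 0.3990 ≈ 651.00
  x_P = (0.2000·575 + 0.1200·125 + 0.4900·550) / 0.3990 = 399.50 / 0.3990 ≈ 1001.25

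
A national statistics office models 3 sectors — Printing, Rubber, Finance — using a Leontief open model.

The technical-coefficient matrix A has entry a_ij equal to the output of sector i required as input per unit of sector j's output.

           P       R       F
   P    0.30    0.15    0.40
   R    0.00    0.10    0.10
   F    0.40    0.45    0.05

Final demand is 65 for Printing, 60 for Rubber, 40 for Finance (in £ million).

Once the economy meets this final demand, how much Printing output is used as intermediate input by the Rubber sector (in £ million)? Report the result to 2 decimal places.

I − A =
  [   0.70    -0.15    -0.40]
  [   0.00     0.90    -0.10]
  [  -0.40    -0.45     0.95]
Cofactors of I−A, C_ij = (−1)^(i+j)·(minor ij) (rows/columns in the sector order above):
  C_11 = (0.90)(0.95) − (-0.10)(-0.45) = 0.8100
  C_12 = −[(0.00)(0.95) − (-0.10)(-0.40)] = 0.0400
  C_13 = (0.00)(-0.45) − (0.90)(-0.40) = 0.3600
  C_21 = −[(-0.15)(0.95) − (-0.40)(-0.45)] = 0.3225
  C_22 = (0.70)(0.95) − (-0.40)(-0.40) = 0.5050
  C_23 = −[(0.70)(-0.45) − (-0.15)(-0.40)] = 0.3750
  C_31 = (-0.15)(-0.10) − (-0.40)(0.90) = 0.3750
  C_32 = −[(0.70)(-0.10) − (-0.40)(0.00)] = 0.0700
  C_33 = (0.70)(0.90) − (-0.15)(0.00) = 0.6300
det(I−A) = Σ_j (I−A)_1j·C_1j = (0.70)(0.8100) + (-0.15)(0.0400) + (-0.40)(0.3600) = 0.4170
adj(I−A) = Cᵀ =
  [ 0.8100   0.3225   0.3750]
  [ 0.0400   0.5050   0.0700]
  [ 0.3600   0.3750   0.6300]
(I − A)⁻¹ = adj(I−A) / det(I−A) ≈
  [   1.9424     0.7734     0.8993]
  [   0.0959     1.2110     0.1679]
  [   0.8633     0.8993     1.5108]
First solve x = (I − A)⁻¹ d = adj(I−A)·d / det(I−A); in particular x_R = (0.0400·65 + 0.5050·60 + 0.0700·40) / 0.4170 = 35.70 / 0.4170 ≈ 85.6115.
Intermediate flow from P to R: z_PR = a_PR · x_R = 0.15 × 35.70 / 0.4170 = 5.355 / 0.4170 ≈ 12.84.

z_PR = 12.84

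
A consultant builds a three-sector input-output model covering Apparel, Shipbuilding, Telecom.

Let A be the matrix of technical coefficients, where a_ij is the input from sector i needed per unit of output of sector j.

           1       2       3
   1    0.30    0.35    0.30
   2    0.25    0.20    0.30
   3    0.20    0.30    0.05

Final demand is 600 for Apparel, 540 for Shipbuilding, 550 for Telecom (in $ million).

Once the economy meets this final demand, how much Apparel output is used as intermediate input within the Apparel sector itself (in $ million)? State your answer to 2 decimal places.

z_11 = 835.57

I − A =
  [   0.70    -0.35    -0.30]
  [  -0.25     0.80    -0.30]
  [  -0.20    -0.30     0.95]
Cofactors of I−A, C_ij = (−1)^(i+j)·(minor ij) (rows/columns in the sector order above):
  C_11 = (0.80)(0.95) − (-0.30)(-0.30) = 0.6700
  C_12 = −[(-0.25)(0.95) − (-0.30)(-0.20)] = 0.2975
  C_13 = (-0.25)(-0.30) − (0.80)(-0.20) = 0.2350
  C_21 = −[(-0.35)(0.95) − (-0.30)(-0.30)] = 0.4225
  C_22 = (0.70)(0.95) − (-0.30)(-0.20) = 0.6050
  C_23 = −[(0.70)(-0.30) − (-0.35)(-0.20)] = 0.2800
  C_31 = (-0.35)(-0.30) − (-0.30)(0.80) = 0.3450
  C_32 = −[(0.70)(-0.30) − (-0.30)(-0.25)] = 0.2850
  C_33 = (0.70)(0.80) − (-0.35)(-0.25) = 0.4725
det(I−A) = Σ_j (I−A)_1j·C_1j = (0.70)(0.6700) + (-0.35)(0.2975) + (-0.30)(0.2350) = 0.294375
adj(I−A) = Cᵀ =
  [ 0.6700   0.4225   0.3450]
  [ 0.2975   0.6050   0.2850]
  [ 0.2350   0.2800   0.4725]
(I − A)⁻¹ = adj(I−A) / det(I−A) ≈
  [   2.2760     1.4352     1.1720]
  [   1.0106     2.0552     0.9682]
  [   0.7983     0.9512     1.6051]
First solve x = (I − A)⁻¹ d = adj(I−A)·d / det(I−A); in particular x_1 = (0.6700·600 + 0.4225·540 + 0.3450·550) / 0.294375 = 819.90 / 0.294375 ≈ 2785.2229.
Intermediate flow from 1 to 1: z_11 = a_11 · x_1 = 0.30 × 819.90 / 0.294375 = 245.97 / 0.294375 ≈ 835.57.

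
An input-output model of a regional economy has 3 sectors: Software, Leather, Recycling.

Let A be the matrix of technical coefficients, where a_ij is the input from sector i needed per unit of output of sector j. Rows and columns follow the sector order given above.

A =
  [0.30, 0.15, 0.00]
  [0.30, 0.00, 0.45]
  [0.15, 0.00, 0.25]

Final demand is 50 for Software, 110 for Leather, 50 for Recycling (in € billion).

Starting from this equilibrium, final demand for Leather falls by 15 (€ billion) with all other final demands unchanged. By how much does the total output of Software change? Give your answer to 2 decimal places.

Δx_1 = -3.51

I − A =
  [   0.70    -0.15     0.00]
  [  -0.30     1.00    -0.45]
  [  -0.15     0.00     0.75]
Cofactors of I−A, C_ij = (−1)^(i+j)·(minor ij) (rows/columns in the sector order above):
  C_11 = (1.00)(0.75) − (-0.45)(0.00) = 0.7500
  C_12 = −[(-0.30)(0.75) − (-0.45)(-0.15)] = 0.2925
  C_13 = (-0.30)(0.00) − (1.00)(-0.15) = 0.1500
  C_21 = −[(-0.15)(0.75) − (0.00)(0.00)] = 0.1125
  C_22 = (0.70)(0.75) − (0.00)(-0.15) = 0.5250
  C_23 = −[(0.70)(0.00) − (-0.15)(-0.15)] = 0.0225
  C_31 = (-0.15)(-0.45) − (0.00)(1.00) = 0.0675
  C_32 = −[(0.70)(-0.45) − (0.00)(-0.30)] = 0.3150
  C_33 = (0.70)(1.00) − (-0.15)(-0.30) = 0.6550
det(I−A) = Σ_j (I−A)_1j·C_1j = (0.70)(0.7500) + (-0.15)(0.2925) + (0.00)(0.1500) = 0.481125
adj(I−A) = Cᵀ =
  [ 0.7500   0.1125   0.0675]
  [ 0.2925   0.5250   0.3150]
  [ 0.1500   0.0225   0.6550]
(I − A)⁻¹ = adj(I−A) / det(I−A) ≈
  [   1.5588     0.2338     0.1403]
  [   0.6080     1.0912     0.6547]
  [   0.3118     0.0468     1.3614]
Δx = (I − A)⁻¹ Δd with Δd having -15 in the Leather component and 0 elsewhere.
So Δx_1 = L_12 · (-15), where L_12 = adj(I−A)_12 / det(I−A) = 0.1125 / 0.481125.
Δx_1 = 0.1125 × (-15) / 0.481125 = -1.6875 / 0.481125 ≈ -3.51.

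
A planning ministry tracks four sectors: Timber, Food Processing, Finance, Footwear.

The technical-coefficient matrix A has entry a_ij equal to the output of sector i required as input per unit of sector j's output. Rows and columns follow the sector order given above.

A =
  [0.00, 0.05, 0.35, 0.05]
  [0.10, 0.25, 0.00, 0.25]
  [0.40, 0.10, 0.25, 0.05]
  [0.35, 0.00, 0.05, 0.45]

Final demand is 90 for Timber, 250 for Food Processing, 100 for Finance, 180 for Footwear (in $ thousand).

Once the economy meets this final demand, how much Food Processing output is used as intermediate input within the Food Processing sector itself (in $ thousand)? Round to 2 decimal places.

I − A =
  [   1.00    -0.05    -0.35    -0.05]
  [  -0.10     0.75     0.00    -0.25]
  [  -0.40    -0.10     0.75    -0.05]
  [  -0.35     0.00    -0.05     0.55]
Compute the cofactors C_ij = (−1)^(i+j)·(3×3 minor ij) of I−A; the adjugate is their transpose:
adj(I−A) = Cᵀ =
  [ 0.306250   0.040000   0.146875   0.059375]
  [ 0.111625   0.312750   0.062625   0.158000]
  [ 0.192375   0.065125   0.392250   0.082750]
  [ 0.212375   0.031375   0.129125   0.450250]
det(I−A) = Σ_j (I−A)_1j·C_1j = (1.00)(0.306250) + (-0.05)(0.111625) + (-0.35)(0.192375) + (-0.05)(0.212375) = 0.22271875
(I − A)⁻¹ = adj(I−A) / det(I−A) ≈
  [   1.3751     0.1796     0.6595     0.2666]
  [   0.5012     1.4042     0.2812     0.7094]
  [   0.8638     0.2924     1.7612     0.3715]
  [   0.9536     0.1409     0.5798     2.0216]
First solve x = (I − A)⁻¹ d = adj(I−A)·d / det(I−A); in particular x_2 = (0.111625·90 + 0.312750·250 + 0.062625·100 + 0.158000·180) / 0.22271875 = 122.93625 / 0.22271875 ≈ 551.9798.
Intermediate flow from 2 to 2: z_22 = a_22 · x_2 = 0.25 × 122.93625 / 0.22271875 = 30.7340625 / 0.22271875 ≈ 137.99.

z_22 = 137.99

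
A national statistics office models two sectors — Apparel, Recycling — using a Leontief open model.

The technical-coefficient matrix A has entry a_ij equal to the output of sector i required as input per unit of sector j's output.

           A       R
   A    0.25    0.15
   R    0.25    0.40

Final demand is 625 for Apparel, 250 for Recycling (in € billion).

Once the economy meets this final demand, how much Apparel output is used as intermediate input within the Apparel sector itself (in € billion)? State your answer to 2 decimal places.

z_AA = 250.00

I − A =
  [   0.75    -0.15]
  [  -0.25     0.60]
det(I−A) = (0.75)(0.60) − (-0.15)(-0.25) = 0.4125
adj(I−A) = [[0.60, 0.15], [0.25, 0.75]]
(I − A)⁻¹ = adj(I−A) / det(I−A) ≈
  [   1.4545     0.3636]
  [   0.6061     1.8182]
First solve x = (I − A)⁻¹ d = adj(I−A)·d / det(I−A); in particular x_A = (0.60·625 + 0.15·250) / 0.4125 = 412.50 / 0.4125 = 1000.0000.
Intermediate flow from A to A: z_AA = a_AA · x_A = 0.25 × 412.50 / 0.4125 = 103.125 / 0.4125 = 250.00.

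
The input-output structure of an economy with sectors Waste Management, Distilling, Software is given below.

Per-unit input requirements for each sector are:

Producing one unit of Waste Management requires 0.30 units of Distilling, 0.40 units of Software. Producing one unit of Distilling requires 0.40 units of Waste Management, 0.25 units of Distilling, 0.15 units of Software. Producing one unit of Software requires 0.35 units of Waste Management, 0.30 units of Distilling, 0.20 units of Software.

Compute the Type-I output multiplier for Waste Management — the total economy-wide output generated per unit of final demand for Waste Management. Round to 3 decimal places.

I − A =
  [   1.00    -0.40    -0.35]
  [  -0.30     0.75    -0.30]
  [  -0.40    -0.15     0.80]
Cofactors of I−A, C_ij = (−1)^(i+j)·(minor ij) (rows/columns in the sector order above):
  C_11 = (0.75)(0.80) − (-0.30)(-0.15) = 0.5550
  C_12 = −[(-0.30)(0.80) − (-0.30)(-0.40)] = 0.3600
  C_13 = (-0.30)(-0.15) − (0.75)(-0.40) = 0.3450
  C_21 = −[(-0.40)(0.80) − (-0.35)(-0.15)] = 0.3725
  C_22 = (1.00)(0.80) − (-0.35)(-0.40) = 0.6600
  C_23 = −[(1.00)(-0.15) − (-0.40)(-0.40)] = 0.3100
  C_31 = (-0.40)(-0.30) − (-0.35)(0.75) = 0.3825
  C_32 = −[(1.00)(-0.30) − (-0.35)(-0.30)] = 0.4050
  C_33 = (1.00)(0.75) − (-0.40)(-0.30) = 0.6300
det(I−A) = Σ_j (I−A)_1j·C_1j = (1.00)(0.5550) + (-0.40)(0.3600) + (-0.35)(0.3450) = 0.29025
adj(I−A) = Cᵀ =
  [ 0.5550   0.3725   0.3825]
  [ 0.3600   0.6600   0.4050]
  [ 0.3450   0.3100   0.6300]
(I − A)⁻¹ = adj(I−A) / det(I−A) ≈
  [   1.9121     1.2834     1.3178]
  [   1.2403     2.2739     1.3953]
  [   1.1886     1.0680     2.1705]
The output multiplier for sector j is the column-j sum of the Leontief inverse (I − A)⁻¹ = adj(I−A) / det(I−A).
Column 1 of adj(I−A): (0.5550, 0.3600, 0.3450); det(I−A) = 0.29025.
m_1 = (0.5550 + 0.3600 + 0.3450) / 0.29025 = 1.26 / 0.29025 ≈ 4.341.

m_1 = 4.341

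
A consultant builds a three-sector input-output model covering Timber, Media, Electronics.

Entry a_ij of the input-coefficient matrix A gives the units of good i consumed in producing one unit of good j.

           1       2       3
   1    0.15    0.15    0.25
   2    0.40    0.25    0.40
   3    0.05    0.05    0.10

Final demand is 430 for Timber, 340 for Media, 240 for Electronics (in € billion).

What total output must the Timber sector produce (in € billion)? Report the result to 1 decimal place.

x_1 = 806.0

I − A =
  [   0.85    -0.15    -0.25]
  [  -0.40     0.75    -0.40]
  [  -0.05    -0.05     0.90]
Cofactors of I−A, C_ij = (−1)^(i+j)·(minor ij) (rows/columns in the sector order above):
  C_11 = (0.75)(0.90) − (-0.40)(-0.05) = 0.6550
  C_12 = −[(-0.40)(0.90) − (-0.40)(-0.05)] = 0.3800
  C_13 = (-0.40)(-0.05) − (0.75)(-0.05) = 0.0575
  C_21 = −[(-0.15)(0.90) − (-0.25)(-0.05)] = 0.1475
  C_22 = (0.85)(0.90) − (-0.25)(-0.05) = 0.7525
  C_23 = −[(0.85)(-0.05) − (-0.15)(-0.05)] = 0.0500
  C_31 = (-0.15)(-0.40) − (-0.25)(0.75) = 0.2475
  C_32 = −[(0.85)(-0.40) − (-0.25)(-0.40)] = 0.4400
  C_33 = (0.85)(0.75) − (-0.15)(-0.40) = 0.5775
det(I−A) = Σ_j (I−A)_1j·C_1j = (0.85)(0.6550) + (-0.15)(0.3800) + (-0.25)(0.0575) = 0.485375
adj(I−A) = Cᵀ =
  [ 0.6550   0.1475   0.2475]
  [ 0.3800   0.7525   0.4400]
  [ 0.0575   0.0500   0.5775]
(I − A)⁻¹ = adj(I−A) / det(I−A) ≈
  [   1.3495     0.3039     0.5099]
  [   0.7829     1.5503     0.9065]
  [   0.1185     0.1030     1.1898]
x = (I − A)⁻¹ d = adj(I−A)·d / det(I−A), with det(I−A) = 0.485375:
  x_1 = (0.6550·430 + 0.1475·340 + 0.2475·240) / 0.485375 = 391.20 / 0.485375 ≈ 806.0
  x_2 = (0.3800·430 + 0.7525·340 + 0.4400·240) / 0.485375 = 524.85 / 0.485375 ≈ 1081.3
  x_3 = (0.0575·430 + 0.0500·340 + 0.5775·240) / 0.485375 = 180.325 / 0.485375 ≈ 371.5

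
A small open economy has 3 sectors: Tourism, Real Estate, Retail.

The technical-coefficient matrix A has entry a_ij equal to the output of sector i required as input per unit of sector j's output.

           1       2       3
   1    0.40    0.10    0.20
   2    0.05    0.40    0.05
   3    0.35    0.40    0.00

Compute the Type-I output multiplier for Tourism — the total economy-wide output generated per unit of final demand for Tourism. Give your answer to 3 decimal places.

I − A =
  [   0.60    -0.10    -0.20]
  [  -0.05     0.60    -0.05]
  [  -0.35    -0.40     1.00]
Cofactors of I−A, C_ij = (−1)^(i+j)·(minor ij) (rows/columns in the sector order above):
  C_11 = (0.60)(1.00) − (-0.05)(-0.40) = 0.5800
  C_12 = −[(-0.05)(1.00) − (-0.05)(-0.35)] = 0.0675
  C_13 = (-0.05)(-0.40) − (0.60)(-0.35) = 0.2300
  C_21 = −[(-0.10)(1.00) − (-0.20)(-0.40)] = 0.1800
  C_22 = (0.60)(1.00) − (-0.20)(-0.35) = 0.5300
  C_23 = −[(0.60)(-0.40) − (-0.10)(-0.35)] = 0.2750
  C_31 = (-0.10)(-0.05) − (-0.20)(0.60) = 0.1250
  C_32 = −[(0.60)(-0.05) − (-0.20)(-0.05)] = 0.0400
  C_33 = (0.60)(0.60) − (-0.10)(-0.05) = 0.3550
det(I−A) = Σ_j (I−A)_1j·C_1j = (0.60)(0.5800) + (-0.10)(0.0675) + (-0.20)(0.2300) = 0.29525
adj(I−A) = Cᵀ =
  [ 0.5800   0.1800   0.1250]
  [ 0.0675   0.5300   0.0400]
  [ 0.2300   0.2750   0.3550]
(I − A)⁻¹ = adj(I−A) / det(I−A) ≈
  [   1.9644     0.6097     0.4234]
  [   0.2286     1.7951     0.1355]
  [   0.7790     0.9314     1.2024]
The output multiplier for sector j is the column-j sum of the Leontief inverse (I − A)⁻¹ = adj(I−A) / det(I−A).
Column 1 of adj(I−A): (0.5800, 0.0675, 0.2300); det(I−A) = 0.29525.
m_1 = (0.5800 + 0.0675 + 0.2300) / 0.29525 = 0.8775 / 0.29525 ≈ 2.972.

m_1 = 2.972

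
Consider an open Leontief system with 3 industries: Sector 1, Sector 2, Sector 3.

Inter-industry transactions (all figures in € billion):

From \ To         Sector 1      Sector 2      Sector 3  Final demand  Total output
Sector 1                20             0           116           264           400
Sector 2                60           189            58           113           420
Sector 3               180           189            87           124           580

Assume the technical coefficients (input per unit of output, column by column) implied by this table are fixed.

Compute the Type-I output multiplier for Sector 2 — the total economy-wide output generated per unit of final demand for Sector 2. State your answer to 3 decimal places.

Technical coefficients a_ij = z_ij / X_j:
  a_11 = 20/400 = 0.05, a_21 = 60/400 = 0.15, a_31 = 180/400 = 0.45
  a_12 = 0/420 = 0.00, a_22 = 189/420 = 0.45, a_32 = 189/420 = 0.45
  a_13 = 116/580 = 0.20, a_23 = 58/580 = 0.10, a_33 = 87/580 = 0.15
I − A =
  [   0.95     0.00    -0.20]
  [  -0.15     0.55    -0.10]
  [  -0.45    -0.45     0.85]
Cofactors of I−A, C_ij = (−1)^(i+j)·(minor ij) (rows/columns in the sector order above):
  C_11 = (0.55)(0.85) − (-0.10)(-0.45) = 0.4225
  C_12 = −[(-0.15)(0.85) − (-0.10)(-0.45)] = 0.1725
  C_13 = (-0.15)(-0.45) − (0.55)(-0.45) = 0.3150
  C_21 = −[(0.00)(0.85) − (-0.20)(-0.45)] = 0.0900
  C_22 = (0.95)(0.85) − (-0.20)(-0.45) = 0.7175
  C_23 = −[(0.95)(-0.45) − (0.00)(-0.45)] = 0.4275
  C_31 = (0.00)(-0.10) − (-0.20)(0.55) = 0.1100
  C_32 = −[(0.95)(-0.10) − (-0.20)(-0.15)] = 0.1250
  C_33 = (0.95)(0.55) − (0.00)(-0.15) = 0.5225
det(I−A) = Σ_j (I−A)_1j·C_1j = (0.95)(0.4225) + (0.00)(0.1725) + (-0.20)(0.3150) = 0.338375
adj(I−A) = Cᵀ =
  [ 0.4225   0.0900   0.1100]
  [ 0.1725   0.7175   0.1250]
  [ 0.3150   0.4275   0.5225]
(I − A)⁻¹ = adj(I−A) / det(I−A) ≈
  [   1.2486     0.2660     0.3251]
  [   0.5098     2.1204     0.3694]
  [   0.9309     1.2634     1.5441]
The output multiplier for sector j is the column-j sum of the Leontief inverse (I − A)⁻¹ = adj(I−A) / det(I−A).
Column 2 of adj(I−A): (0.0900, 0.7175, 0.4275); det(I−A) = 0.338375.
m_2 = (0.0900 + 0.7175 + 0.4275) / 0.338375 = 1.235 / 0.338375 ≈ 3.650.

m_2 = 3.650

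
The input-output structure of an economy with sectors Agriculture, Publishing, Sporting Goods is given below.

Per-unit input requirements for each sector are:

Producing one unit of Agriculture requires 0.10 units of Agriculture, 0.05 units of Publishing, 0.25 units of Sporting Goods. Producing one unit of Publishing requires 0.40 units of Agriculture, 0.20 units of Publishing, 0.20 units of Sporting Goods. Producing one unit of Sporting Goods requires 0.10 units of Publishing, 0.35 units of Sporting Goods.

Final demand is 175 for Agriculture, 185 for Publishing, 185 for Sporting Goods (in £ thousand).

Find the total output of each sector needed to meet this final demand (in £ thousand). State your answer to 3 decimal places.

I − A =
  [   0.90    -0.40     0.00]
  [  -0.05     0.80    -0.10]
  [  -0.25    -0.20     0.65]
Cofactors of I−A, C_ij = (−1)^(i+j)·(minor ij) (rows/columns in the sector order above):
  C_11 = (0.80)(0.65) − (-0.10)(-0.20) = 0.5000
  C_12 = −[(-0.05)(0.65) − (-0.10)(-0.25)] = 0.0575
  C_13 = (-0.05)(-0.20) − (0.80)(-0.25) = 0.2100
  C_21 = −[(-0.40)(0.65) − (0.00)(-0.20)] = 0.2600
  C_22 = (0.90)(0.65) − (0.00)(-0.25) = 0.5850
  C_23 = −[(0.90)(-0.20) − (-0.40)(-0.25)] = 0.2800
  C_31 = (-0.40)(-0.10) − (0.00)(0.80) = 0.0400
  C_32 = −[(0.90)(-0.10) − (0.00)(-0.05)] = 0.0900
  C_33 = (0.90)(0.80) − (-0.40)(-0.05) = 0.7000
det(I−A) = Σ_j (I−A)_1j·C_1j = (0.90)(0.5000) + (-0.40)(0.0575) + (0.00)(0.2100) = 0.4270
adj(I−A) = Cᵀ =
  [ 0.5000   0.2600   0.0400]
  [ 0.0575   0.5850   0.0900]
  [ 0.2100   0.2800   0.7000]
(I − A)⁻¹ = adj(I−A) / det(I−A) ≈
  [   1.1710     0.6089     0.0937]
  [   0.1347     1.3700     0.2108]
  [   0.4918     0.6557     1.6393]
x = (I − A)⁻¹ d = adj(I−A)·d / det(I−A), with det(I−A) = 0.4270:
  x_A = (0.5000·175 + 0.2600·185 + 0.0400·185) / 0.4270 = 143.00 / 0.4270 ≈ 334.895
  x_P = (0.0575·175 + 0.5850·185 + 0.0900·185) / 0.4270 = 134.9375 / 0.4270 ≈ 316.013
  x_S = (0.2100·175 + 0.2800·185 + 0.7000·185) / 0.4270 = 218.05 / 0.4270 ≈ 510.656

x_A = 334.895, x_P = 316.013, x_S = 510.656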